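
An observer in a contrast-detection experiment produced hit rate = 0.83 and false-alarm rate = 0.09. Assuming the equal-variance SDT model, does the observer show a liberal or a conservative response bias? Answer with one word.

conservative

z(H) = 0.954, z(FA) = -1.341
c = −½·(z(H) + z(FA)) = 0.1935
c > 0 → conservative criterion (biased toward responding “no”).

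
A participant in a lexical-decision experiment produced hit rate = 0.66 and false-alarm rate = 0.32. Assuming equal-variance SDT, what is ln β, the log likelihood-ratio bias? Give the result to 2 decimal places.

z(H) = 0.412
z(FA) = -0.468
ln β = −½·[z(H)² − z(FA)²] = −0.5 × (0.170 − 0.219) = 0.0245

ln β = 0.02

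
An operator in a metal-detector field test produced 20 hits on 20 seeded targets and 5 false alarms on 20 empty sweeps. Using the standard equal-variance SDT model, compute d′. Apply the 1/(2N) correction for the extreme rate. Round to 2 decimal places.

The hit rate is 20/20 = 1, so apply the 1/(2N) correction: H → 1 − 1/(2·20) = 0.97500.
z(H) = z(0.97500) = 1.960
z(FA) = z(0.25000) = -0.674
d' = 1.960 − (-0.674) = 2.634

d′ = 2.63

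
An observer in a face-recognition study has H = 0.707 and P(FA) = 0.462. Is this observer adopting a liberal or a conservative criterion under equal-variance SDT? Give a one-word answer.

z(H) = 0.545, z(FA) = -0.095
c = −½·(z(H) + z(FA)) = -0.225
c < 0 → liberal criterion (biased toward responding “yes”).

liberal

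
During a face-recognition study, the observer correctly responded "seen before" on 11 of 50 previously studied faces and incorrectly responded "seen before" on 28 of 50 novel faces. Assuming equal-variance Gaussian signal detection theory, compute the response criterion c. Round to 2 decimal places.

H = 11/50 = 0.2200
FA = 28/50 = 0.5600
z(H) = -0.7722
z(FA) = 0.1510
c = −½·[z(H) + z(FA)] = −0.5 × (-0.7722 + 0.1510) = 0.3106

c = 0.31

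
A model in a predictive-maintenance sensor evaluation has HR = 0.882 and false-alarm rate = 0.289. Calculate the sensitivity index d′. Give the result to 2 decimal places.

d′ = 1.74

z(H) = z(0.882) = 1.1850
z(FA) = z(0.289) = -0.5563
d' = z(H) − z(FA) = 1.1850 − (-0.5563) = 1.7413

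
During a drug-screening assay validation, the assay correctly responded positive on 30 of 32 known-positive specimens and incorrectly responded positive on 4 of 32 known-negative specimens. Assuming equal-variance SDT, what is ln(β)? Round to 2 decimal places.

H = 30/32 = 0.9375
FA = 4/32 = 0.1250
z(H) = 1.534
z(FA) = -1.150
ln β = −½·[z(H)² − z(FA)²] = −0.5 × (2.353 − 1.323) = -0.515

ln β = -0.52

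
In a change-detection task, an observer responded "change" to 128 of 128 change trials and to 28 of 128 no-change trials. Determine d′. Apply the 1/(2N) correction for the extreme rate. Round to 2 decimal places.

The hit rate is 128/128 = 1, so apply the 1/(2N) correction: H → 1 − 1/(2·128) = 0.99609.
z(H) = z(0.99609) = 2.660
z(FA) = z(0.21875) = -0.776
d' = 2.660 − (-0.776) = 3.436

d′ = 3.44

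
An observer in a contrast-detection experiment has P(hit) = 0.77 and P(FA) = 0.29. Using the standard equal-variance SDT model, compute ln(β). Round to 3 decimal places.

ln β = -0.120

z(H) = 0.7388
z(FA) = -0.5534
ln β = −½·[z(H)² − z(FA)²] = −0.5 × (0.5458 − 0.3063) = -0.11975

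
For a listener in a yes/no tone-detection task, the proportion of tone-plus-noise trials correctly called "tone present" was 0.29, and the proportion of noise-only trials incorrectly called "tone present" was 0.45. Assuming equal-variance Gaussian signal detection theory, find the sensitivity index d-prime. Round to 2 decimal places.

z(H) = -0.5534
z(FA) = -0.1257
d' = z(H) − z(FA) = -0.5534 − (-0.1257) = -0.4277

d-prime = -0.43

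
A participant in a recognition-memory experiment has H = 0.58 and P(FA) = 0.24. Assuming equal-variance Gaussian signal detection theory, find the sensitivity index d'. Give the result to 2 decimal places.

d' = 0.91

Φ⁻¹(0.58) = 0.2019, Φ⁻¹(0.24) = -0.7063
d' = z(H) − z(FA) = 0.2019 − (-0.7063) = 0.9082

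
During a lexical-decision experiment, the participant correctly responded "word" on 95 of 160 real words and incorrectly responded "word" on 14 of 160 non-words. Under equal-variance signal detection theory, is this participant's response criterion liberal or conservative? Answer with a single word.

conservative

z(H) = 0.237, z(FA) = -1.356
c = −½·(z(H) + z(FA)) = 0.5595
c > 0 → conservative criterion (biased toward responding “no”).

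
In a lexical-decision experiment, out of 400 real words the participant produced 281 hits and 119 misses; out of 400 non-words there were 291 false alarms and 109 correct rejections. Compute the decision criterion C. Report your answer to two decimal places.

H = 281/400 = 0.7025
FA = 291/400 = 0.7275
z(H) = 0.5316
z(FA) = 0.6053
c = −½·[z(H) + z(FA)] = −0.5 × (0.5316 + 0.6053) = -0.56845
c < 0: the participant has a liberal response bias.

C = -0.57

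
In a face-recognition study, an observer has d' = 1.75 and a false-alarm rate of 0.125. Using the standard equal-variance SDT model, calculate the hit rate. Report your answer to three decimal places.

z(false-alarm rate) = z(0.125) = -1.1503
z(H) = z(FA) + d' = -1.1503 + 1.75 = 0.5997
hit rate = Φ(0.5997) = 0.7256

hit rate = 0.726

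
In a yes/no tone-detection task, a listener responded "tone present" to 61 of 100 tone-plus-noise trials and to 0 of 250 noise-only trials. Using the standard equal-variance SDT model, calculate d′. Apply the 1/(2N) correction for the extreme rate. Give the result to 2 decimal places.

The false-alarm rate is 0/250 = 0, so apply the 1/(2N) correction: FA → 1/(2·250) = 0.00200.
z(H) = z(0.61000) = 0.279
z(FA) = z(0.00200) = -2.878
d' = 0.279 − (-2.878) = 3.157

d′ = 3.16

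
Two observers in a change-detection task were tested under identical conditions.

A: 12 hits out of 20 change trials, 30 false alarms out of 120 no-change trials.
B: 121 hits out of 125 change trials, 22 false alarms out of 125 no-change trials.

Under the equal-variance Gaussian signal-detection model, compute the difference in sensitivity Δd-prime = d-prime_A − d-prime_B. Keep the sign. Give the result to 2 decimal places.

A: z(0.6000) = 0.253, z(0.2500) = -0.674, d' = 0.927
B: z(0.9680) = 1.852, z(0.1760) = -0.931, d' = 2.783
Δd' = d'_A − d'_B = 0.927 − 2.783 = -1.856
B has the higher sensitivity.

Δd-prime = -1.86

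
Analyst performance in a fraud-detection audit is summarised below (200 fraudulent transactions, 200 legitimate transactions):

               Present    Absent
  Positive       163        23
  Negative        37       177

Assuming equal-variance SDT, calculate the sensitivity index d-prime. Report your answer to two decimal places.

d-prime = 2.10

H = 163/200 = 0.8150
FA = 23/200 = 0.1150
z(H) = 0.896
z(FA) = -1.200
d' = z(H) − z(FA) = 0.896 − (-1.200) = 2.096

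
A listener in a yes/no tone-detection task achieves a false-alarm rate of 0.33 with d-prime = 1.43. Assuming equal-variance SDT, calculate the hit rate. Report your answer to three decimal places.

hit rate = 0.839

z(false-alarm rate) = z(0.33) = -0.4399
z(H) = z(FA) + d' = -0.4399 + 1.43 = 0.9901
hit rate = Φ(0.9901) = 0.8389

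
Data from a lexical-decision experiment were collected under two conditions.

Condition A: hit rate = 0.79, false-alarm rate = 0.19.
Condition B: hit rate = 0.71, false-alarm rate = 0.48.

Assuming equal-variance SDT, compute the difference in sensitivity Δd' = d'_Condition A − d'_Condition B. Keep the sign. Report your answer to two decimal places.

Condition A: z(0.79) = 0.806, z(0.19) = -0.878, d' = 1.684
Condition B: z(0.71) = 0.553, z(0.48) = -0.050, d' = 0.603
Δd' = d'_Condition A − d'_Condition B = 1.684 − 0.603 = 1.081
Condition A has the higher sensitivity.

Δd' = 1.08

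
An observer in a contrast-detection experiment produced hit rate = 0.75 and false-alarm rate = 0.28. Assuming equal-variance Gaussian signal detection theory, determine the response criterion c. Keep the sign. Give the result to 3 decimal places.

c = -0.046

Φ⁻¹(H) = Φ⁻¹(0.75) = 0.6745
Φ⁻¹(FA) = Φ⁻¹(0.28) = -0.5828
c = −½·[z(H) + z(FA)] = −0.5 × (0.6745 + (-0.5828)) = -0.04585
c < 0: the observer has a liberal response bias.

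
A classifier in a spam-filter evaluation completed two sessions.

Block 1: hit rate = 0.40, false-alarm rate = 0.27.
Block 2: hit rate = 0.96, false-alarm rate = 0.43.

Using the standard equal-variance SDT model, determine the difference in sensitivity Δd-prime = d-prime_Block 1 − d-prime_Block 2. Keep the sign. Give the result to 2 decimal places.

Δd-prime = -1.57

Block 1: z(0.40) = -0.253, z(0.27) = -0.613, d' = 0.360
Block 2: z(0.96) = 1.751, z(0.43) = -0.176, d' = 1.927
Δd' = d'_Block 1 − d'_Block 2 = 0.360 − 1.927 = -1.567
Block 2 has the higher sensitivity.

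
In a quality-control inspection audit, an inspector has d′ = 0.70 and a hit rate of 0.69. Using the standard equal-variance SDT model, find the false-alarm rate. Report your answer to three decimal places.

false-alarm rate = 0.419

z(hit rate) = z(0.69) = 0.4959
z(FA) = z(H) − d' = 0.4959 − 0.70 = -0.2041
false-alarm rate = Φ(-0.2041) = 0.4191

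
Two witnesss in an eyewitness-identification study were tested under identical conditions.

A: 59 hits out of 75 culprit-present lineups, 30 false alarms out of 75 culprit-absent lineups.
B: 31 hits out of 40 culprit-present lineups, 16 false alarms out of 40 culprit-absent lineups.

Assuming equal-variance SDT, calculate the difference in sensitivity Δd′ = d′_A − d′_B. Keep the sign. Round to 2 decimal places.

Δd′ = 0.04

A: z(0.7867) = 0.795, z(0.4000) = -0.253, d' = 1.048
B: z(0.7750) = 0.755, z(0.4000) = -0.253, d' = 1.008
Δd' = d'_A − d'_B = 1.048 − 1.008 = 0.040
A has the higher sensitivity.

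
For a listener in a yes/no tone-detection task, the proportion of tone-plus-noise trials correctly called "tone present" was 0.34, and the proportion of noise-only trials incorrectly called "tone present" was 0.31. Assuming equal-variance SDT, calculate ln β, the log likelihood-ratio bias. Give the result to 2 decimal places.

z(H) = z(0.34) = -0.412
z(FA) = z(0.31) = -0.496
ln β = −½·[z(H)² − z(FA)²] = −0.5 × (0.170 − 0.246) = 0.038

ln β = 0.04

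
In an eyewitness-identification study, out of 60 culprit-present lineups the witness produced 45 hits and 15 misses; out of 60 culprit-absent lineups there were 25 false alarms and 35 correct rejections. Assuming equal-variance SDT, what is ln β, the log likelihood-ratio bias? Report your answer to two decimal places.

ln β = -0.21

H = 45/60 = 0.7500
FA = 25/60 = 0.4167
z(H) = z(0.7500) = 0.674
z(FA) = z(0.4167) = -0.210
ln β = −½·[z(H)² − z(FA)²] = −0.5 × (0.454 − 0.044) = -0.205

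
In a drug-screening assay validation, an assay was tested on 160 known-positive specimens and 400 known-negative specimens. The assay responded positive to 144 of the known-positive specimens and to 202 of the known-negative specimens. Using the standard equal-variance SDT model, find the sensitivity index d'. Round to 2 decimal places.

H = 144/160 = 0.9000
FA = 202/400 = 0.5050
Φ⁻¹(H) = Φ⁻¹(0.9000) = 1.2816
Φ⁻¹(FA) = Φ⁻¹(0.5050) = 0.0125
d' = z(H) − z(FA) = 1.2816 − 0.0125 = 1.2691

d' = 1.27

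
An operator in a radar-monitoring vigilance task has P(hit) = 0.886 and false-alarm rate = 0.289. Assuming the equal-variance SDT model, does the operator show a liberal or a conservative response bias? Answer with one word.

z(H) = 1.206, z(FA) = -0.556
c = −½·(z(H) + z(FA)) = -0.325
c < 0 → liberal criterion (biased toward responding “yes”).

liberal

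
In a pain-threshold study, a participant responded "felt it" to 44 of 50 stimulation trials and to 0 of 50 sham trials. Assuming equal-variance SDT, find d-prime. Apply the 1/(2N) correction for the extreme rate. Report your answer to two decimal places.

d-prime = 3.50

The false-alarm rate is 0/50 = 0, so apply the 1/(2N) correction: FA → 1/(2·50) = 0.01000.
z(H) = z(0.88000) = 1.175
z(FA) = z(0.01000) = -2.326
d' = 1.175 − (-2.326) = 3.501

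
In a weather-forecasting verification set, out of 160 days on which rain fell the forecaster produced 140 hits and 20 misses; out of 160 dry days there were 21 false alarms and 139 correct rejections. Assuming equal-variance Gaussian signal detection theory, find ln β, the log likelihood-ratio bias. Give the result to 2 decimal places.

ln β = -0.03

H = 140/160 = 0.8750
FA = 21/160 = 0.1313
z(H) = 1.150
z(FA) = -1.120
ln β = −½·[z(H)² − z(FA)²] = −0.5 × (1.323 − 1.254) = -0.0345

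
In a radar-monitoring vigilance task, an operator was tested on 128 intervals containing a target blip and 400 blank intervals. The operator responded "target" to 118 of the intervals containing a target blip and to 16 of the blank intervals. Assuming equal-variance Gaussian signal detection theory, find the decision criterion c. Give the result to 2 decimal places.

H = 118/128 = 0.9219
FA = 16/400 = 0.0400
Φ⁻¹(0.9219) = 1.4180, Φ⁻¹(0.0400) = -1.7507
c = −½·[z(H) + z(FA)] = −0.5 × (1.4180 + (-1.7507)) = 0.16635
c > 0: the operator has a conservative response bias.

c = 0.17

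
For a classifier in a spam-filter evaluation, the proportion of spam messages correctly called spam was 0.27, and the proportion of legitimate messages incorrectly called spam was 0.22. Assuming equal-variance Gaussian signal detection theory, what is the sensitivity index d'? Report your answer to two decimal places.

z(0.27) = -0.613, z(0.22) = -0.772
d' = z(H) − z(FA) = -0.613 − (-0.772) = 0.159

d' = 0.16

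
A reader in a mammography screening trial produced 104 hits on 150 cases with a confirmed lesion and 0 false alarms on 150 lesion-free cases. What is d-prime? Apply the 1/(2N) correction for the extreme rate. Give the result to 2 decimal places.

The false-alarm rate is 0/150 = 0, so apply the 1/(2N) correction: FA → 1/(2·150) = 0.00333.
z(H) = z(0.69333) = 0.505
z(FA) = z(0.00333) = -2.713
d' = 0.505 − (-2.713) = 3.218

d-prime = 3.22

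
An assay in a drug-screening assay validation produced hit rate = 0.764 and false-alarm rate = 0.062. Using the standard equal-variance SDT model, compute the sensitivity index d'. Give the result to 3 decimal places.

d' = 2.257

z(H) = 0.7192
z(FA) = -1.5382
d' = z(H) − z(FA) = 0.7192 − (-1.5382) = 2.2574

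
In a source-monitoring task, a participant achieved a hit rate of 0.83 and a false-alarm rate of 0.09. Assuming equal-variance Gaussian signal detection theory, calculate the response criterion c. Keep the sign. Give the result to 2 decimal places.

c = 0.19

Φ⁻¹(H) = Φ⁻¹(0.83) = 0.954
Φ⁻¹(FA) = Φ⁻¹(0.09) = -1.341
c = −½·[z(H) + z(FA)] = −0.5 × (0.954 + (-1.341)) = 0.1935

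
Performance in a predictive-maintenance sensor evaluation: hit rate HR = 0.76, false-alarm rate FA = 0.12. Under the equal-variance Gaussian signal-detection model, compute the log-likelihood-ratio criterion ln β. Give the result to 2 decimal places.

z(H) = z(0.76) = 0.706
z(FA) = z(0.12) = -1.175
ln β = −½·[z(H)² − z(FA)²] = −0.5 × (0.498 − 1.381) = 0.4415

ln β = 0.44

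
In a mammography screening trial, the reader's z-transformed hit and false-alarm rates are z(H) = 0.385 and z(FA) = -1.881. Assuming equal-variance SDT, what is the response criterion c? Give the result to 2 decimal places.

c = 0.75

c = −½·[z(H) + z(FA)] = −½·(0.385 + (-1.881)) = 0.748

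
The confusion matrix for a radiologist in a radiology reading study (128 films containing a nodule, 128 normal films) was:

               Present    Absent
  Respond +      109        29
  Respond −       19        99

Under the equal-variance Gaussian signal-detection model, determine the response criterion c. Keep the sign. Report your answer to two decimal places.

H = 109/128 = 0.8516
FA = 29/128 = 0.2266
z(H) = 1.043
z(FA) = -0.750
c = −½·[z(H) + z(FA)] = −0.5 × (1.043 + (-0.750)) = -0.1465
c < 0: the radiologist has a liberal response bias.

c = -0.15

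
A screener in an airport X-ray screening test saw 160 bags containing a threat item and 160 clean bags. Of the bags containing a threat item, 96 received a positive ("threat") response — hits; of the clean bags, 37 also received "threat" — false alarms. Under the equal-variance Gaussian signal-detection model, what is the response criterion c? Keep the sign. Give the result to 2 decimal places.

H = 96/160 = 0.6000
FA = 37/160 = 0.2313
Φ⁻¹(0.6000) = 0.2533, Φ⁻¹(0.2313) = -0.7346
c = −½·[z(H) + z(FA)] = −0.5 × (0.2533 + (-0.7346)) = 0.24065
c > 0: the screener has a conservative response bias.

c = 0.24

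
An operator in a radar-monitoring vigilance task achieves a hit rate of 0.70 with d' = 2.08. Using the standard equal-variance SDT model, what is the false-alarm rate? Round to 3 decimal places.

false-alarm rate = 0.060

z(hit rate) = z(0.70) = 0.5244
z(FA) = z(H) − d' = 0.5244 − 2.08 = -1.5556
false-alarm rate = Φ(-1.5556) = 0.0599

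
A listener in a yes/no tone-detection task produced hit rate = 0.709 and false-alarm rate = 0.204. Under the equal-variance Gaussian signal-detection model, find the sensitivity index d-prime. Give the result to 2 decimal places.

d-prime = 1.38

Φ⁻¹(H) = Φ⁻¹(0.709) = 0.5505
Φ⁻¹(FA) = Φ⁻¹(0.204) = -0.8274
d' = z(H) − z(FA) = 0.5505 − (-0.8274) = 1.3779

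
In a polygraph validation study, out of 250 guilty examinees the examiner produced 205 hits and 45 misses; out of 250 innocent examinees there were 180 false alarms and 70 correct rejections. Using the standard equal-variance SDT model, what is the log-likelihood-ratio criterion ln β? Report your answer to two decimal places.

H = 205/250 = 0.8200
FA = 180/250 = 0.7200
Φ⁻¹(0.8200) = 0.915, Φ⁻¹(0.7200) = 0.583
ln β = −½·[z(H)² − z(FA)²] = −0.5 × (0.837 − 0.340) = -0.2485

ln β = -0.25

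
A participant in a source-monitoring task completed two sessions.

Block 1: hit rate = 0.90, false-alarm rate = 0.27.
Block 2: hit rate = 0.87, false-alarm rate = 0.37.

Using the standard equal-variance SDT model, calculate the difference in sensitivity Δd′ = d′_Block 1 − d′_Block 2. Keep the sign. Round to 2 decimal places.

Δd′ = 0.44

Block 1: z(0.90) = 1.282, z(0.27) = -0.613, d' = 1.895
Block 2: z(0.87) = 1.126, z(0.37) = -0.332, d' = 1.458
Δd' = d'_Block 1 − d'_Block 2 = 1.895 − 1.458 = 0.437
Block 1 has the higher sensitivity.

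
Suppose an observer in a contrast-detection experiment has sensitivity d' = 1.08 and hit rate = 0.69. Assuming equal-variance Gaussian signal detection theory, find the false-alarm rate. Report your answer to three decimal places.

z(hit rate) = z(0.69) = 0.4959
z(FA) = z(H) − d' = 0.4959 − 1.08 = -0.5841
false-alarm rate = Φ(-0.5841) = 0.2796

false-alarm rate = 0.280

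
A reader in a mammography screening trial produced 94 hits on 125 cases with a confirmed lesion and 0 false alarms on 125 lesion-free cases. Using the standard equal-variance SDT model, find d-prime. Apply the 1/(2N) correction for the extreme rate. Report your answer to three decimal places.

The false-alarm rate is 0/125 = 0, so apply the 1/(2N) correction: FA → 1/(2·125) = 0.00400.
z(H) = z(0.75200) = 0.6808
z(FA) = z(0.00400) = -2.6521
d' = 0.6808 − (-2.6521) = 3.3329

d-prime = 3.333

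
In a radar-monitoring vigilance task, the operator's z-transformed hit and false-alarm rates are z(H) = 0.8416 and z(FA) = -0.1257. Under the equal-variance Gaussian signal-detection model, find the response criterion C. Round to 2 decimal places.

c = −½·[z(H) + z(FA)] = −½·(0.8416 + (-0.1257)) = -0.35795
c < 0: the operator has a liberal response bias.

C = -0.36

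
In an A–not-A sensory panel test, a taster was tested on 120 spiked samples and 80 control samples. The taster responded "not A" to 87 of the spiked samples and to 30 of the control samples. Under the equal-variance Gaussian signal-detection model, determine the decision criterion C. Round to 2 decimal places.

C = -0.14

H = 87/120 = 0.7250
FA = 30/80 = 0.3750
z(H) = z(0.7250) = 0.5978
z(FA) = z(0.3750) = -0.3186
c = −½·[z(H) + z(FA)] = −0.5 × (0.5978 + (-0.3186)) = -0.1396
c < 0: the taster has a liberal response bias.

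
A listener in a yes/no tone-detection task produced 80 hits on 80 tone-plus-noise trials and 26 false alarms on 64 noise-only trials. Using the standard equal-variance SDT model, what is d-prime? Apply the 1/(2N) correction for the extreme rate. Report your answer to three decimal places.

d-prime = 2.735

The hit rate is 80/80 = 1, so apply the 1/(2N) correction: H → 1 − 1/(2·80) = 0.99375.
z(H) = z(0.99375) = 2.4977
z(FA) = z(0.40625) = -0.2372
d' = 2.4977 − (-0.2372) = 2.7349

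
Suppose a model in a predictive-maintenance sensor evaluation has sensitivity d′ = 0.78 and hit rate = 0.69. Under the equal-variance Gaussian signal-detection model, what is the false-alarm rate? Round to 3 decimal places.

z(hit rate) = z(0.69) = 0.4959
z(FA) = z(H) − d' = 0.4959 − 0.78 = -0.2841
false-alarm rate = Φ(-0.2841) = 0.3882

false-alarm rate = 0.388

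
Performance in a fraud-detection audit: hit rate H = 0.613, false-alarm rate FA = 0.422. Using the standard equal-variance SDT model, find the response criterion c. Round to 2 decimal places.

z(H) = 0.2871
z(FA) = -0.1968
c = −½·[z(H) + z(FA)] = −0.5 × (0.2871 + (-0.1968)) = -0.04515

c = -0.05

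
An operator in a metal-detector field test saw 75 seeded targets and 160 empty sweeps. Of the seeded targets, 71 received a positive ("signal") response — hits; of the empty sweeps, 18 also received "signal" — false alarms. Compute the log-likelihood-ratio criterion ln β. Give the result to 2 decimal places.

H = 71/75 = 0.9467
FA = 18/160 = 0.1125
z(H) = 1.614
z(FA) = -1.213
ln β = −½·[z(H)² − z(FA)²] = −0.5 × (2.605 − 1.471) = -0.567

ln β = -0.57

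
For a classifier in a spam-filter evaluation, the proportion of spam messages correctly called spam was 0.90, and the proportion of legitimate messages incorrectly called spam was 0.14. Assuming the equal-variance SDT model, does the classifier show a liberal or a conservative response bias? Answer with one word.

z(H) = 1.282, z(FA) = -1.080
c = −½·(z(H) + z(FA)) = -0.101
c < 0 → liberal criterion (biased toward responding “yes”).

liberal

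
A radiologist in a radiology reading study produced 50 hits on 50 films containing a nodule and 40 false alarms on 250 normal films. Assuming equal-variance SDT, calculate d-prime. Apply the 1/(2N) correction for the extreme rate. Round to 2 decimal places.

The hit rate is 50/50 = 1, so apply the 1/(2N) correction: H → 1 − 1/(2·50) = 0.99000.
z(H) = z(0.99000) = 2.326
z(FA) = z(0.16000) = -0.994
d' = 2.326 − (-0.994) = 3.320

d-prime = 3.32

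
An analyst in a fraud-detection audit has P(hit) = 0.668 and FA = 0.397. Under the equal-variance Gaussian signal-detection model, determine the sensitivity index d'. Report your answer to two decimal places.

z(0.668) = 0.4344, z(0.397) = -0.2611
d' = z(H) − z(FA) = 0.4344 − (-0.2611) = 0.6955

d' = 0.70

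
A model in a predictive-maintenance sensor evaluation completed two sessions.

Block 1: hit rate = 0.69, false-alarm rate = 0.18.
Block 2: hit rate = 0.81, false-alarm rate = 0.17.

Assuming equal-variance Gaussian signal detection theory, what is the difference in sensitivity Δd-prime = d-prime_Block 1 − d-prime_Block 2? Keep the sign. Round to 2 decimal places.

Block 1: z(0.69) = 0.496, z(0.18) = -0.915, d' = 1.411
Block 2: z(0.81) = 0.878, z(0.17) = -0.954, d' = 1.832
Δd' = d'_Block 1 − d'_Block 2 = 1.411 − 1.832 = -0.421
Block 2 has the higher sensitivity.

Δd-prime = -0.42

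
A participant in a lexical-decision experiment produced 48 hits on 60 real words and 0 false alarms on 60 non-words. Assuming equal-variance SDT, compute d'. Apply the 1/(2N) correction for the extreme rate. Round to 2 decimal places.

The false-alarm rate is 0/60 = 0, so apply the 1/(2N) correction: FA → 1/(2·60) = 0.00833.
z(H) = z(0.80000) = 0.842
z(FA) = z(0.00833) = -2.394
d' = 0.842 − (-2.394) = 3.236

d' = 3.24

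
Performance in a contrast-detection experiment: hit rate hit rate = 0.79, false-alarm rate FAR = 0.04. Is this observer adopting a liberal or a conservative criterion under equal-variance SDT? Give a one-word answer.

conservative

z(H) = 0.806, z(FA) = -1.751
c = −½·(z(H) + z(FA)) = 0.4725
c > 0 → conservative criterion (biased toward responding “no”).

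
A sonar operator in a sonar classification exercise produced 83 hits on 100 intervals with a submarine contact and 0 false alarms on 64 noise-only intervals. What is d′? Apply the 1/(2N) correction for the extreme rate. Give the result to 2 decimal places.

d′ = 3.37

The false-alarm rate is 0/64 = 0, so apply the 1/(2N) correction: FA → 1/(2·64) = 0.00781.
z(H) = z(0.83000) = 0.954
z(FA) = z(0.00781) = -2.418
d' = 0.954 − (-2.418) = 3.372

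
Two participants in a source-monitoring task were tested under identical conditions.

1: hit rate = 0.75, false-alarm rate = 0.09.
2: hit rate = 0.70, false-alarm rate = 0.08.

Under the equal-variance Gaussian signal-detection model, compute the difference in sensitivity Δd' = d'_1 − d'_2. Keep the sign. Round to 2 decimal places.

1: z(0.75) = 0.674, z(0.09) = -1.341, d' = 2.015
2: z(0.70) = 0.524, z(0.08) = -1.405, d' = 1.929
Δd' = d'_1 − d'_2 = 2.015 − 1.929 = 0.086
1 has the higher sensitivity.

Δd' = 0.09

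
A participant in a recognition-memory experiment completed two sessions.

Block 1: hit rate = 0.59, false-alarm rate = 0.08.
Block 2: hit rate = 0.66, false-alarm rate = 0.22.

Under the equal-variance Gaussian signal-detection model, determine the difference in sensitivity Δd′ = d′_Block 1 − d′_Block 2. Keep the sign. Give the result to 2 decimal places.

Block 1: z(0.59) = 0.228, z(0.08) = -1.405, d' = 1.633
Block 2: z(0.66) = 0.412, z(0.22) = -0.772, d' = 1.184
Δd' = d'_Block 1 − d'_Block 2 = 1.633 − 1.184 = 0.449
Block 1 has the higher sensitivity.

Δd′ = 0.45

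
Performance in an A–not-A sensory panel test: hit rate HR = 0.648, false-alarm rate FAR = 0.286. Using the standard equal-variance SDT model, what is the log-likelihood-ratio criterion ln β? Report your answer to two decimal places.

ln β = 0.09

Φ⁻¹(H) = 0.380
Φ⁻¹(FA) = -0.565
ln β = −½·[z(H)² − z(FA)²] = −0.5 × (0.144 − 0.319) = 0.0875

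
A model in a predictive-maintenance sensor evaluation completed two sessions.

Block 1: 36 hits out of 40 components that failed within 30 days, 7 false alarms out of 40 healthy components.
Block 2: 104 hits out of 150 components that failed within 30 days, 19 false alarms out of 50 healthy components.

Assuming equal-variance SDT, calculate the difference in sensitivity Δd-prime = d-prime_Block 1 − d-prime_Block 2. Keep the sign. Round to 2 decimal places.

Δd-prime = 1.41

Block 1: z(0.9000) = 1.282, z(0.1750) = -0.935, d' = 2.217
Block 2: z(0.6933) = 0.505, z(0.3800) = -0.305, d' = 0.810
Δd' = d'_Block 1 − d'_Block 2 = 2.217 − 0.810 = 1.407
Block 1 has the higher sensitivity.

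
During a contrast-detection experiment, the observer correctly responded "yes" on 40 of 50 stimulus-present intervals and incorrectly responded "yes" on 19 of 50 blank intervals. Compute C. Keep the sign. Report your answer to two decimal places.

C = -0.27

H = 40/50 = 0.8000
FA = 19/50 = 0.3800
z(0.8000) = 0.8416, z(0.3800) = -0.3055
c = −½·[z(H) + z(FA)] = −0.5 × (0.8416 + (-0.3055)) = -0.26805
c < 0: the observer has a liberal response bias.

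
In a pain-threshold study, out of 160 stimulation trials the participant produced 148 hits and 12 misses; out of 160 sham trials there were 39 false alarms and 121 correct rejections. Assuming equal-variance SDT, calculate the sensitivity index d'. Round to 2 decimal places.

H = 148/160 = 0.9250
FA = 39/160 = 0.2437
Φ⁻¹(H) = 1.4395
Φ⁻¹(FA) = -0.6945
d' = z(H) − z(FA) = 1.4395 − (-0.6945) = 2.1340

d' = 2.13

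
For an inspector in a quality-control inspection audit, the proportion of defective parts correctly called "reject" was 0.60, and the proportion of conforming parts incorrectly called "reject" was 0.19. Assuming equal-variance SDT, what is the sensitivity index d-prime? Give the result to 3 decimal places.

d-prime = 1.131

Φ⁻¹(H) = 0.2533
Φ⁻¹(FA) = -0.8779
d' = z(H) − z(FA) = 0.2533 − (-0.8779) = 1.1312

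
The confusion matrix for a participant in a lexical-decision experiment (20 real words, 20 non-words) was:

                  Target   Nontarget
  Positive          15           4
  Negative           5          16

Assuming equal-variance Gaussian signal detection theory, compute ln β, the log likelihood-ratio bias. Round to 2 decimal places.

ln β = 0.13

H = 15/20 = 0.7500
FA = 4/20 = 0.2000
z(0.7500) = 0.674, z(0.2000) = -0.842
ln β = −½·[z(H)² − z(FA)²] = −0.5 × (0.454 − 0.709) = 0.1275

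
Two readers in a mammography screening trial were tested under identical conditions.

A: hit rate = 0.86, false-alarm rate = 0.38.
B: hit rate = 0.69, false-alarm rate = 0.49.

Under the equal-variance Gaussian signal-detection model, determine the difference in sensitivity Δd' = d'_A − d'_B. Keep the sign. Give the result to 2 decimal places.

A: z(0.86) = 1.080, z(0.38) = -0.305, d' = 1.385
B: z(0.69) = 0.496, z(0.49) = -0.025, d' = 0.521
Δd' = d'_A − d'_B = 1.385 − 0.521 = 0.864
A has the higher sensitivity.

Δd' = 0.86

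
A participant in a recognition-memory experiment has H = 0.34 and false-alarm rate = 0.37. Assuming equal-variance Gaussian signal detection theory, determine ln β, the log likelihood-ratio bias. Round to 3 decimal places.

ln β = -0.030

z(0.34) = -0.4125, z(0.37) = -0.3319
ln β = −½·[z(H)² − z(FA)²] = −0.5 × (0.1702 − 0.1102) = -0.0300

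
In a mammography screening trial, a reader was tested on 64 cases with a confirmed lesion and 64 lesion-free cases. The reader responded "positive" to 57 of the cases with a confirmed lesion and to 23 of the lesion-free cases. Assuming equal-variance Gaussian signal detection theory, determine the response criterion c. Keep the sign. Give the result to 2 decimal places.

c = -0.43

H = 57/64 = 0.8906
FA = 23/64 = 0.3594
z(H) = 1.2297
z(FA) = -0.3601
c = −½·[z(H) + z(FA)] = −0.5 × (1.2297 + (-0.3601)) = -0.4348
c < 0: the reader has a liberal response bias.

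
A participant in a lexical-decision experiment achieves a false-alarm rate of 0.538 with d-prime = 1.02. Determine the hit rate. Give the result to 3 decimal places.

z(false-alarm rate) = z(0.538) = 0.0954
z(H) = z(FA) + d' = 0.0954 + 1.02 = 1.1154
hit rate = Φ(1.1154) = 0.8677

hit rate = 0.868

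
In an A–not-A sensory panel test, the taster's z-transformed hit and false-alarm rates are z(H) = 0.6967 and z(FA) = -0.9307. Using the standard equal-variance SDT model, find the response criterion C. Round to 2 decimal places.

C = 0.12

c = −½·[z(H) + z(FA)] = −½·(0.6967 + (-0.9307)) = 0.1170
c > 0: the taster has a conservative response bias.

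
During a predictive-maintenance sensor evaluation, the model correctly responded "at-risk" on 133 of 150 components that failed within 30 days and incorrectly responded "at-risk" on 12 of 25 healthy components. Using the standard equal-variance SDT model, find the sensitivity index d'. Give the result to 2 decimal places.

d' = 1.26

H = 133/150 = 0.8867
FA = 12/25 = 0.4800
Φ⁻¹(0.8867) = 1.2092, Φ⁻¹(0.4800) = -0.0502
d' = z(H) − z(FA) = 1.2092 − (-0.0502) = 1.2594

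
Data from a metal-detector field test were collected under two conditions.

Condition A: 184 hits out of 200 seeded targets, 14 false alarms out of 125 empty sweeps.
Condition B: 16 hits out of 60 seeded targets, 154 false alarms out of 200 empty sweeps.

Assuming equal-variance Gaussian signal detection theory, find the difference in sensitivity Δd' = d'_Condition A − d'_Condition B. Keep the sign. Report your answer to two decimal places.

Condition A: z(0.9200) = 1.405, z(0.1120) = -1.216, d' = 2.621
Condition B: z(0.2667) = -0.623, z(0.7700) = 0.739, d' = -1.362
Δd' = d'_Condition A − d'_Condition B = 2.621 − (-1.362) = 3.983
Condition A has the higher sensitivity.

Δd' = 3.98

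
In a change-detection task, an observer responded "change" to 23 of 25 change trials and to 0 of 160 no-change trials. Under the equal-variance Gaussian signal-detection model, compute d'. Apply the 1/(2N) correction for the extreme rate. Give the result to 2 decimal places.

d' = 4.14

The false-alarm rate is 0/160 = 0, so apply the 1/(2N) correction: FA → 1/(2·160) = 0.00313.
z(H) = z(0.92000) = 1.405
z(FA) = z(0.00313) = -2.734
d' = 1.405 − (-2.734) = 4.139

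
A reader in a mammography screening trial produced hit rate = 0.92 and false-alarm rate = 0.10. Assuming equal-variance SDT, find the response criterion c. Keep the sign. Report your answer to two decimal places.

c = -0.06

z(0.92) = 1.4051, z(0.10) = -1.2816
c = −½·[z(H) + z(FA)] = −0.5 × (1.4051 + (-1.2816)) = -0.06175
c < 0: the reader has a liberal response bias.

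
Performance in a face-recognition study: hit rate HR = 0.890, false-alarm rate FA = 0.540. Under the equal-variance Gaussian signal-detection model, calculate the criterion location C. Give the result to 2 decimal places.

C = -0.66

Φ⁻¹(H) = Φ⁻¹(0.890) = 1.2265
Φ⁻¹(FA) = Φ⁻¹(0.540) = 0.1004
c = −½·[z(H) + z(FA)] = −0.5 × (1.2265 + 0.1004) = -0.66345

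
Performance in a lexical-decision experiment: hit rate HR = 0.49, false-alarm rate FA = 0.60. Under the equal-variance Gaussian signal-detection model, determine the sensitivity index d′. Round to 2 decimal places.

Φ⁻¹(H) = Φ⁻¹(0.49) = -0.025
Φ⁻¹(FA) = Φ⁻¹(0.60) = 0.253
d' = z(H) − z(FA) = -0.025 − 0.253 = -0.278

d′ = -0.28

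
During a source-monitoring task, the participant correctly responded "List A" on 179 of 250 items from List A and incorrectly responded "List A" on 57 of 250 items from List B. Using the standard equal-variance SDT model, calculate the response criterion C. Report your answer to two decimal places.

C = 0.09

H = 179/250 = 0.7160
FA = 57/250 = 0.2280
Φ⁻¹(H) = Φ⁻¹(0.7160) = 0.5710
Φ⁻¹(FA) = Φ⁻¹(0.2280) = -0.7454
c = −½·[z(H) + z(FA)] = −0.5 × (0.5710 + (-0.7454)) = 0.0872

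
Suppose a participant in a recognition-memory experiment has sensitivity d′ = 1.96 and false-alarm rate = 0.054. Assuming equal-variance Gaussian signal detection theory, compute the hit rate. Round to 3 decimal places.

hit rate = 0.638

z(false-alarm rate) = z(0.054) = -1.6072
z(H) = z(FA) + d' = -1.6072 + 1.96 = 0.3528
hit rate = Φ(0.3528) = 0.6379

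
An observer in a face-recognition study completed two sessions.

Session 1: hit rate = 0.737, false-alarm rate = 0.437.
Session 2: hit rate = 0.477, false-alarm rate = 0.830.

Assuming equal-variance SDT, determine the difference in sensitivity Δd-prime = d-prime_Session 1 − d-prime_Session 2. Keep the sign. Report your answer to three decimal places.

Δd-prime = 1.805

Session 1: z(0.737) = 0.6341, z(0.437) = -0.1586, d' = 0.7927
Session 2: z(0.477) = -0.0577, z(0.830) = 0.9542, d' = -1.0119
Δd' = d'_Session 1 − d'_Session 2 = 0.7927 − (-1.0119) = 1.8046
Session 1 has the higher sensitivity.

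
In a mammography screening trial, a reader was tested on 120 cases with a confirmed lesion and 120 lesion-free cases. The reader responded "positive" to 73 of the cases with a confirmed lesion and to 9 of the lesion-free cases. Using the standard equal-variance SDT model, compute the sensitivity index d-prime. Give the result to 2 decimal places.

d-prime = 1.71

H = 73/120 = 0.6083
FA = 9/120 = 0.0750
z(H) = 0.2749
z(FA) = -1.4395
d' = z(H) − z(FA) = 0.2749 − (-1.4395) = 1.7144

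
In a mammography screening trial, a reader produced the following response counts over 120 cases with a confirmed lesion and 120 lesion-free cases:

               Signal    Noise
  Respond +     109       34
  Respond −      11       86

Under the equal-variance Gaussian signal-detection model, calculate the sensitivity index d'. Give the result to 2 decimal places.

d' = 1.90

H = 109/120 = 0.9083
FA = 34/120 = 0.2833
Φ⁻¹(0.9083) = 1.3304, Φ⁻¹(0.2833) = -0.5731
d' = z(H) − z(FA) = 1.3304 − (-0.5731) = 1.9035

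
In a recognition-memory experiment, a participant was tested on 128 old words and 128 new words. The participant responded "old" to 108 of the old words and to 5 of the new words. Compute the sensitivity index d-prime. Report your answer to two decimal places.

H = 108/128 = 0.8438
FA = 5/128 = 0.0391
Φ⁻¹(H) = 1.010
Φ⁻¹(FA) = -1.761
d' = z(H) − z(FA) = 1.010 − (-1.761) = 2.771

d-prime = 2.77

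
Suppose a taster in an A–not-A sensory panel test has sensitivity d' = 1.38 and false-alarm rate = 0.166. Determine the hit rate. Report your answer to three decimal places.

z(false-alarm rate) = z(0.166) = -0.9701
z(H) = z(FA) + d' = -0.9701 + 1.38 = 0.4099
hit rate = Φ(0.4099) = 0.6591

hit rate = 0.659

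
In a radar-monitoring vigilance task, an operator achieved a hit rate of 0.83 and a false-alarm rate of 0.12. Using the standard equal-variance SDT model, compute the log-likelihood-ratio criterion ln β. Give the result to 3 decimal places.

Φ⁻¹(H) = Φ⁻¹(0.83) = 0.9542
Φ⁻¹(FA) = Φ⁻¹(0.12) = -1.1750
ln β = −½·[z(H)² − z(FA)²] = −0.5 × (0.9105 − 1.3806) = 0.23505

ln β = 0.235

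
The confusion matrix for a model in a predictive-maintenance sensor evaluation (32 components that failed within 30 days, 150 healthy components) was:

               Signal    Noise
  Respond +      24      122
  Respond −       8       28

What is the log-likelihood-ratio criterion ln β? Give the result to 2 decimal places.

ln β = 0.17

H = 24/32 = 0.7500
FA = 122/150 = 0.8133
z(H) = 0.674
z(FA) = 0.890
ln β = −½·[z(H)² − z(FA)²] = −0.5 × (0.454 − 0.792) = 0.169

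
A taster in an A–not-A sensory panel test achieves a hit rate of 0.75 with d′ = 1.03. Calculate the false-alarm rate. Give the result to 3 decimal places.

z(hit rate) = z(0.75) = 0.6745
z(FA) = z(H) − d' = 0.6745 − 1.03 = -0.3555
false-alarm rate = Φ(-0.3555) = 0.3611

false-alarm rate = 0.361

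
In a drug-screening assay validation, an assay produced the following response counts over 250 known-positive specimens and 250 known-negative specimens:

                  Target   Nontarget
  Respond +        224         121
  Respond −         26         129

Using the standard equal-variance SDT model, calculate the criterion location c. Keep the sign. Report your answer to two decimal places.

H = 224/250 = 0.8960
FA = 121/250 = 0.4840
z(0.8960) = 1.2591, z(0.4840) = -0.0401
c = −½·[z(H) + z(FA)] = −0.5 × (1.2591 + (-0.0401)) = -0.6095

c = -0.61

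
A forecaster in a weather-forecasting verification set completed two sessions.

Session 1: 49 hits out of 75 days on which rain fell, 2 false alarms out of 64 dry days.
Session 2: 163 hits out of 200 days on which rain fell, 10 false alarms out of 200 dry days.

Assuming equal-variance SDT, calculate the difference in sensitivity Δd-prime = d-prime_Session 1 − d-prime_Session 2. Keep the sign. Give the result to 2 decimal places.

Session 1: z(0.6533) = 0.394, z(0.0312) = -1.863, d' = 2.257
Session 2: z(0.8150) = 0.896, z(0.0500) = -1.645, d' = 2.541
Δd' = d'_Session 1 − d'_Session 2 = 2.257 − 2.541 = -0.284
Session 2 has the higher sensitivity.

Δd-prime = -0.28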